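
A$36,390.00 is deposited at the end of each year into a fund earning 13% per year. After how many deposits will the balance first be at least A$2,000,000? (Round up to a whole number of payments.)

Periodic rate r = 0.13 per year.
Ordinary annuity FV: 2,000,000 = 36,390 × [((1+r)^n − 1)/r].
(1+r)^n = 1 + 2,000,000 × r / 36,390, so n = ln(1 + 2,000,000·r/36,390) / ln(1+r) = 17.16.
Round up to a whole number of payments: n = 18.

18 payments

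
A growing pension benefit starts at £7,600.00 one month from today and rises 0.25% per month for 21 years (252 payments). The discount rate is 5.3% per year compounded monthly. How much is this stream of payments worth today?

£1,514,881.40

Periodic rate r = 0.053/12 per month; n is counted in months.
Growing ordinary annuity: PV = PMT₁ × [1 − ((1+g)/(1+r))^n] / (r − g) = 7,600 × [1 − ((1+0.0025)/(1+r))^252] / (r − 0.0025) = £1,514,881.40.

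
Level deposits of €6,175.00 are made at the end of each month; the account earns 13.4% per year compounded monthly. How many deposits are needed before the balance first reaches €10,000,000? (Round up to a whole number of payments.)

266 payments

Periodic rate r = 0.134/12 per month; n is counted in months.
Ordinary annuity FV: 10,000,000 = 6,175 × [((1+r)^n − 1)/r].
(1+r)^n = 1 + 10,000,000 × r / 6,175, so n = ln(1 + 10,000,000·r/6,175) / ln(1+r) = 265.55.
Round up to a whole number of payments: n = 266.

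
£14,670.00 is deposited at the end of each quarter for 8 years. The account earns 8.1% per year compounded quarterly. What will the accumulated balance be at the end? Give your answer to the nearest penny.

£651,549.10

This is an ordinary annuity: 32 deposits of £14,670.00 at the end of each quarter.
Periodic rate r = 0.081/4 per quarter; n is counted in quarters.
FV = PMT × [((1+r)^n − 1)/r] = 14,670 × [(1+r)^32 − 1] / r = £651,549.10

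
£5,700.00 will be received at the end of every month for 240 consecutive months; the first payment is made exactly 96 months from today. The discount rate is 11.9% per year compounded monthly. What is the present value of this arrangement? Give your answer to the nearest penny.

£204,024.67

Ordinary annuity of 240 payments, first payment at period 96.
Periodic rate r = 0.119/12 per month; n is counted in months.
The ordinary-annuity PV formula values the stream one period before the first payment (period 95); discount that back 95 periods:
PV₀ = 5,700 × [1 − (1+r)^−240] / r × (1+r)^−95 = £204,024.67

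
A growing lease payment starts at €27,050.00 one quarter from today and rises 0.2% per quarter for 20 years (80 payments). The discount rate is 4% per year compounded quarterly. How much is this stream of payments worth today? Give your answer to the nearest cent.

Periodic rate r = 0.04/4 per quarter; n is counted in quarters.
Growing ordinary annuity: PV = PMT₁ × [1 − ((1+g)/(1+r))^n] / (r − g) = 27,050 × [1 − ((1+0.002)/(1+r))^80] / (r − 0.002) = €1,591,529.95.

€1,591,529.95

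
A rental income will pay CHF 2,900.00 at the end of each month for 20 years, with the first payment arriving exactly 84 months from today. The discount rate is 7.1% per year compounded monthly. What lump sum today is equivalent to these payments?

Ordinary annuity of 240 payments, first payment at period 84.
Periodic rate r = 0.071/12 per month; n is counted in months.
The ordinary-annuity PV formula values the stream one period before the first payment (period 83); discount that back 83 periods:
PV₀ = 2,900 × [1 − (1+r)^−240] / r × (1+r)^−83 = CHF 227,471.36

CHF 227,471.36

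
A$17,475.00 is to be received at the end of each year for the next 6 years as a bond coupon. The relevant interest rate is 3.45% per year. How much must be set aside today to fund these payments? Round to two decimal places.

A$93,269.59

This is an ordinary annuity: 6 payments of A$17,475.00 at the end of each year.
Periodic rate r = 0.0345 per year.
PV = PMT × [(1 − (1+r)^−n)/r] = 17,475 × [1 − (1+r)^−6] / r = A$93,269.59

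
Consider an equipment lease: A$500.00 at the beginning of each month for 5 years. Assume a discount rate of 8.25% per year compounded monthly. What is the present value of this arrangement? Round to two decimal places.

A$24,682.84

This is an annuity due: 60 payments of A$500.00 at the beginning of each month.
Periodic rate r = 0.0825/12 per month; n is counted in months.
PV = PMT × [(1 − (1+r)^−n)/r] × (1+r) = 500 × [1 − (1+r)^−60] / r × (1+r) = A$24,682.84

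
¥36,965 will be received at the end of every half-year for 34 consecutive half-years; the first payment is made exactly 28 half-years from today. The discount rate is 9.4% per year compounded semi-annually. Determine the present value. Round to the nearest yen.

Ordinary annuity of 34 payments, first payment at period 28.
Periodic rate r = 0.094/2 per half-year; n is counted in half-years.
The ordinary-annuity PV formula values the stream one period before the first payment (period 27); discount that back 27 periods:
PV₀ = 36,965 × [1 − (1+r)^−34] / r × (1+r)^−27 = ¥179,832

¥179,832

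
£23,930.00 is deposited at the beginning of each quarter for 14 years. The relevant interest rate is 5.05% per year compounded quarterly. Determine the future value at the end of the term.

This is an annuity due: 56 deposits of £23,930.00 at the beginning of each quarter.
Periodic rate r = 0.0505/4 per quarter; n is counted in quarters.
FV = PMT × [((1+r)^n − 1)/r] × (1+r) = 23,930 × [(1+r)^56 − 1] / r × (1+r) = £1,955,734.92

£1,955,734.92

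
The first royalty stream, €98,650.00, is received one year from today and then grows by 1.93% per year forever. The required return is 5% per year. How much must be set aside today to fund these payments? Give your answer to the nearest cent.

€3,213,355.05

Periodic rate r = 0.05 per year.
Growing perpetuity (Gordon): PV = PMT₁ / (r − g) = 98,650 / (r − 0.0193) = €3,213,355.05.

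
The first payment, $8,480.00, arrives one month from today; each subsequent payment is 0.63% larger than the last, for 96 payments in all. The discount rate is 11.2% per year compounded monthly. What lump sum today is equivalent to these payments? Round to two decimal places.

$701,540.42

Periodic rate r = 0.112/12 per month; n is counted in months.
Growing ordinary annuity: PV = PMT₁ × [1 − ((1+g)/(1+r))^n] / (r − g) = 8,480 × [1 − ((1+0.0063)/(1+r))^96] / (r − 0.0063) = $701,540.42.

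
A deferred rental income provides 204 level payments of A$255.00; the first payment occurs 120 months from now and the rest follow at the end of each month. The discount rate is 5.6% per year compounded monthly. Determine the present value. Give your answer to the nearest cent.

A$19,253.13

Ordinary annuity of 204 payments, first payment at period 120.
Periodic rate r = 0.056/12 per month; n is counted in months.
The ordinary-annuity PV formula values the stream one period before the first payment (period 119); discount that back 119 periods:
PV₀ = 255 × [1 − (1+r)^−204] / r × (1+r)^−119 = A$19,253.13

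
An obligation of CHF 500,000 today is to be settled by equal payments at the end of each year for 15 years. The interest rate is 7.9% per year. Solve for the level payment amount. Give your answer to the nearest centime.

Level ordinary annuity; solve PV = PMT × [(1 − (1+r)^−n)/r] for PMT.
Periodic rate r = 0.079 per year.
With n = 15: PMT = 500,000 / ([(1 − (1+r)^−n)/r]) = CHF 58,058.58

CHF 58,058.58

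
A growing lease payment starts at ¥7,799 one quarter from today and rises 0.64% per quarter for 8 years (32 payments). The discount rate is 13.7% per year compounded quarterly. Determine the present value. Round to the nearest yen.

¥163,125

Periodic rate r = 0.137/4 per quarter; n is counted in quarters.
Growing ordinary annuity: PV = PMT₁ × [1 − ((1+g)/(1+r))^n] / (r − g) = 7,799 × [1 − ((1+0.0064)/(1+r))^32] / (r − 0.0064) = ¥163,125.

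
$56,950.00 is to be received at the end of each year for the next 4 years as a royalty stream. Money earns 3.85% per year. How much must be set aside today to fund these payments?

$207,455.41

This is an ordinary annuity: 4 payments of $56,950.00 at the end of each year.
Periodic rate r = 0.0385 per year.
PV = PMT × [(1 − (1+r)^−n)/r] = 56,950 × [1 − (1+r)^−4] / r = $207,455.41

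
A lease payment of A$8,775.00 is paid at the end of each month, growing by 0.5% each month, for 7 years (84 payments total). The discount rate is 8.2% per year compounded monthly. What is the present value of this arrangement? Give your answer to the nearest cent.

Periodic rate r = 0.082/12 per month; n is counted in months.
Growing ordinary annuity: PV = PMT₁ × [1 − ((1+g)/(1+r))^n] / (r − g) = 8,775 × [1 − ((1+0.005)/(1+r))^84] / (r − 0.005) = A$679,429.78.

A$679,429.78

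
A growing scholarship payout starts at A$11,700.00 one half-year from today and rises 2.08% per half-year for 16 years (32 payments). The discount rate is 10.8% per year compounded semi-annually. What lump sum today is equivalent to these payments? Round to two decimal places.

Periodic rate r = 0.108/2 per half-year; n is counted in half-years.
Growing ordinary annuity: PV = PMT₁ × [1 − ((1+g)/(1+r))^n] / (r − g) = 11,700 × [1 − ((1+0.0208)/(1+r))^32] / (r − 0.0208) = A$225,863.36.

A$225,863.36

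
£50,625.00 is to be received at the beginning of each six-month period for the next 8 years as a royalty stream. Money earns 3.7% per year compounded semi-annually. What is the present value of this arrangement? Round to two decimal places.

This is an annuity due: 16 payments of £50,625.00 at the beginning of each six-month period.
Periodic rate r = 0.037/2 per half-year; n is counted in half-years.
PV = PMT × [(1 − (1+r)^−n)/r] × (1+r) = 50,625 × [1 − (1+r)^−16] / r × (1+r) = £708,478.53

£708,478.53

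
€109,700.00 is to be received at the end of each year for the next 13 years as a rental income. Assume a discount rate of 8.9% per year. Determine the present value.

€825,715.66

This is an ordinary annuity: 13 payments of €109,700.00 at the end of each year.
Periodic rate r = 0.089 per year.
PV = PMT × [(1 − (1+r)^−n)/r] = 109,700 × [1 − (1+r)^−13] / r = €825,715.66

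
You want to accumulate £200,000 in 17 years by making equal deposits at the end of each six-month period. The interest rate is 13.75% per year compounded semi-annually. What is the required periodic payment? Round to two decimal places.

Level ordinary annuity; solve FV = PMT × [((1+r)^n − 1)/r] for PMT.
Periodic rate r = 0.1375/2 per half-year; n is counted in half-years.
With n = 34: PMT = 200,000 / ([((1+r)^n − 1)/r]) = £1,600.82

£1,600.82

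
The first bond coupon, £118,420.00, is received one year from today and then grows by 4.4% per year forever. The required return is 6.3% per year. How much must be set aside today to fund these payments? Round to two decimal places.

Periodic rate r = 0.063 per year.
Growing perpetuity (Gordon): PV = PMT₁ / (r − g) = 118,420 / (r − 0.044) = £6,232,631.58.

£6,232,631.58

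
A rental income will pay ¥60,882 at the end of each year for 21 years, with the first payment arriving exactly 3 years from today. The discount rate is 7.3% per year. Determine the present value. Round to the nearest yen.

¥559,423

Ordinary annuity of 21 payments, first payment at period 3.
Periodic rate r = 0.073 per year.
The ordinary-annuity PV formula values the stream one period before the first payment (period 2); discount that back 2 periods:
PV₀ = 60,882 × [1 − (1+r)^−21] / r × (1+r)^−2 = ¥559,423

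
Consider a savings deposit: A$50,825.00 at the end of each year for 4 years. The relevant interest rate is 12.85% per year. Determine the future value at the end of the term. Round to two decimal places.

This is an ordinary annuity: 4 deposits of A$50,825.00 at the end of each year.
Periodic rate r = 0.1285 per year.
FV = PMT × [((1+r)^n − 1)/r] = 50,825 × [(1+r)^4 − 1] / r = A$245,950.86

A$245,950.86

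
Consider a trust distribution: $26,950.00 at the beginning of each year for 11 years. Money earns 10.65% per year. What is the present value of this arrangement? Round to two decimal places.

$188,021.31

This is an annuity due: 11 payments of $26,950.00 at the beginning of each year.
Periodic rate r = 0.1065 per year.
PV = PMT × [(1 − (1+r)^−n)/r] × (1+r) = 26,950 × [1 − (1+r)^−11] / r × (1+r) = $188,021.31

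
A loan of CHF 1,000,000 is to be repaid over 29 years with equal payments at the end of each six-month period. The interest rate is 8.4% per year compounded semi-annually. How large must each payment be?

Level ordinary annuity; solve PV = PMT × [(1 − (1+r)^−n)/r] for PMT.
Periodic rate r = 0.084/2 per half-year; n is counted in half-years.
With n = 58: PMT = 1,000,000 / ([(1 − (1+r)^−n)/r]) = CHF 46,254.26

CHF 46,254.26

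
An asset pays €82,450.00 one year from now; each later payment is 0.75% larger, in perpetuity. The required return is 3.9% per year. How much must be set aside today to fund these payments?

Periodic rate r = 0.039 per year.
Growing perpetuity (Gordon): PV = PMT₁ / (r − g) = 82,450 / (r − 0.0075) = €2,617,460.32.

€2,617,460.32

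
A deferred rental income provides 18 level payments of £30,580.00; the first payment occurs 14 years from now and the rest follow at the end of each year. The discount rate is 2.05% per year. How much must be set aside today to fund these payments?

Ordinary annuity of 18 payments, first payment at period 14.
Periodic rate r = 0.0205 per year.
The ordinary-annuity PV formula values the stream one period before the first payment (period 13); discount that back 13 periods:
PV₀ = 30,580 × [1 − (1+r)^−18] / r × (1+r)^−13 = £350,607.73

£350,607.73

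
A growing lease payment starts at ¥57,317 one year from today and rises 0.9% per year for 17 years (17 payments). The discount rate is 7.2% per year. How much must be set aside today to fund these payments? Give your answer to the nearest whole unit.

Periodic rate r = 0.072 per year.
Growing ordinary annuity: PV = PMT₁ × [1 − ((1+g)/(1+r))^n] / (r − g) = 57,317 × [1 − ((1+0.009)/(1+r))^17] / (r − 0.009) = ¥584,870.

¥584,870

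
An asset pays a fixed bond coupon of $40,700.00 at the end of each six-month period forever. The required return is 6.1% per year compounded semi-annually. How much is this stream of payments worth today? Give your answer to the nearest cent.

Periodic rate r = 0.061/2 per half-year.
Level perpetuity: PV = PMT / r = 40,700 / (0.061/2) = $1,334,426.23.

$1,334,426.23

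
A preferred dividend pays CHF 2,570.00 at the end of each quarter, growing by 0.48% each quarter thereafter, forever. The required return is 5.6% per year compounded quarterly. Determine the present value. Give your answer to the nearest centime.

Periodic rate r = 0.056/4 per quarter.
Growing perpetuity (Gordon): PV = PMT₁ / (r − g) = 2,570 / (r − 0.0048) = CHF 279,347.83.

CHF 279,347.83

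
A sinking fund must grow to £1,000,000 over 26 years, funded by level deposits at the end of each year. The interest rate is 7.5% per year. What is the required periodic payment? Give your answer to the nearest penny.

£13,499.61

Level ordinary annuity; solve FV = PMT × [((1+r)^n − 1)/r] for PMT.
Periodic rate r = 0.075 per year.
With n = 26: PMT = 1,000,000 / ([((1+r)^n − 1)/r]) = £13,499.61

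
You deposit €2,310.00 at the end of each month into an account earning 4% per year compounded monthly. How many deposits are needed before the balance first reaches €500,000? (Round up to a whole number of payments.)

164 payments

Periodic rate r = 0.04/12 per month; n is counted in months.
Ordinary annuity FV: 500,000 = 2,310 × [((1+r)^n − 1)/r].
(1+r)^n = 1 + 500,000 × r / 2,310, so n = ln(1 + 500,000·r/2,310) / ln(1+r) = 163.23.
Round up to a whole number of payments: n = 164.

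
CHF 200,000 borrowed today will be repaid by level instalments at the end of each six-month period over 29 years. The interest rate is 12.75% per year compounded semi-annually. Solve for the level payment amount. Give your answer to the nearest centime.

CHF 13,113.95

Level ordinary annuity; solve PV = PMT × [(1 − (1+r)^−n)/r] for PMT.
Periodic rate r = 0.1275/2 per half-year; n is counted in half-years.
With n = 58: PMT = 200,000 / ([(1 − (1+r)^−n)/r]) = CHF 13,113.95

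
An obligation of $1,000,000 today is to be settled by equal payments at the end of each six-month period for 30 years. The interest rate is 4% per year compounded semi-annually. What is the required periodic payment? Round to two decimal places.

Level ordinary annuity; solve PV = PMT × [(1 − (1+r)^−n)/r] for PMT.
Periodic rate r = 0.04/2 per half-year; n is counted in half-years.
With n = 60: PMT = 1,000,000 / ([(1 − (1+r)^−n)/r]) = $28,767.97

$28,767.97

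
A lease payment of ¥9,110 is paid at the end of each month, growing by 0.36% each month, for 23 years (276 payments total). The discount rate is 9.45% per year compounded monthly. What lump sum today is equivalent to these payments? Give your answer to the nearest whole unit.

Periodic rate r = 0.0945/12 per month; n is counted in months.
Growing ordinary annuity: PV = PMT₁ × [1 − ((1+g)/(1+r))^n] / (r − g) = 9,110 × [1 − ((1+0.0036)/(1+r))^276] / (r − 0.0036) = ¥1,471,698.

¥1,471,698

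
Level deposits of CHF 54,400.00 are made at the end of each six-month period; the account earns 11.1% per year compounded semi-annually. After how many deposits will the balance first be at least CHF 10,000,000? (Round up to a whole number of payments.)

Periodic rate r = 0.111/2 per half-year; n is counted in half-years.
Ordinary annuity FV: 10,000,000 = 54,400 × [((1+r)^n − 1)/r].
(1+r)^n = 1 + 10,000,000 × r / 54,400, so n = ln(1 + 10,000,000·r/54,400) / ln(1+r) = 44.73.
Round up to a whole number of payments: n = 45.

45 payments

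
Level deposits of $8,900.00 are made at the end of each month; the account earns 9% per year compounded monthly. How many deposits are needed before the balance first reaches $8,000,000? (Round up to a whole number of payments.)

Periodic rate r = 0.09/12 per month; n is counted in months.
Ordinary annuity FV: 8,000,000 = 8,900 × [((1+r)^n − 1)/r].
(1+r)^n = 1 + 8,000,000 × r / 8,900, so n = ln(1 + 8,000,000·r/8,900) / ln(1+r) = 273.90.
Round up to a whole number of payments: n = 274.

274 payments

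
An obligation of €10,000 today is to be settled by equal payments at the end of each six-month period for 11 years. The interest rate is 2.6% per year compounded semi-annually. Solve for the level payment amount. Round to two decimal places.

Level ordinary annuity; solve PV = PMT × [(1 − (1+r)^−n)/r] for PMT.
Periodic rate r = 0.026/2 per half-year; n is counted in half-years.
With n = 22: PMT = 10,000 / ([(1 − (1+r)^−n)/r]) = €525.57

€525.57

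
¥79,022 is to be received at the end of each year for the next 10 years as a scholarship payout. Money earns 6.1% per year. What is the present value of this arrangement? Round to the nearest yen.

¥578,863

This is an ordinary annuity: 10 payments of ¥79,022 at the end of each year.
Periodic rate r = 0.061 per year.
PV = PMT × [(1 − (1+r)^−n)/r] = 79,022 × [1 − (1+r)^−10] / r = ¥578,863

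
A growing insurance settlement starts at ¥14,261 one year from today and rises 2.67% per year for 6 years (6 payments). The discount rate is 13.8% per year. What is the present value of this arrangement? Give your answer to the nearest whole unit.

Periodic rate r = 0.138 per year.
Growing ordinary annuity: PV = PMT₁ × [1 − ((1+g)/(1+r))^n] / (r − g) = 14,261 × [1 − ((1+0.0267)/(1+r))^6] / (r − 0.0267) = ¥59,034.

¥59,034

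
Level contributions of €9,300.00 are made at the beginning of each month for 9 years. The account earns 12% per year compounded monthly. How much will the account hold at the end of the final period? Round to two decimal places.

This is an annuity due: 108 deposits of €9,300.00 at the beginning of each month.
Periodic rate r = 0.12/12 per month; n is counted in months.
FV = PMT × [((1+r)^n − 1)/r] × (1+r) = 9,300 × [(1+r)^108 − 1] / r × (1+r) = €1,811,840.00

€1,811,840.00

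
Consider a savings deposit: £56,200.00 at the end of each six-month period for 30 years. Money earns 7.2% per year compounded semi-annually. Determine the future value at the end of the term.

This is an ordinary annuity: 60 deposits of £56,200.00 at the end of each six-month period.
Periodic rate r = 0.072/2 per half-year; n is counted in half-years.
FV = PMT × [((1+r)^n − 1)/r] = 56,200 × [(1+r)^60 − 1] / r = £11,471,130.99

£11,471,130.99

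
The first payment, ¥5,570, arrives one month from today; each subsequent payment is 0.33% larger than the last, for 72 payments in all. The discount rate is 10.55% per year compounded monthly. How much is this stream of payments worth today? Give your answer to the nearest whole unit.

Periodic rate r = 0.1055/12 per month; n is counted in months.
Growing ordinary annuity: PV = PMT₁ × [1 − ((1+g)/(1+r))^n] / (r − g) = 5,570 × [1 − ((1+0.0033)/(1+r))^72] / (r − 0.0033) = ¥329,624.

¥329,624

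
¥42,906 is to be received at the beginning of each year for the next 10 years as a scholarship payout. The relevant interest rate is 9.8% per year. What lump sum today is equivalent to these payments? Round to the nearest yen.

¥291,979

This is an annuity due: 10 payments of ¥42,906 at the beginning of each year.
Periodic rate r = 0.098 per year.
PV = PMT × [(1 − (1+r)^−n)/r] × (1+r) = 42,906 × [1 − (1+r)^−10] / r × (1+r) = ¥291,979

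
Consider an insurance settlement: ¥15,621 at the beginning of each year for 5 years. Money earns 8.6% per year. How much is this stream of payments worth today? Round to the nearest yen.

This is an annuity due: 5 payments of ¥15,621 at the beginning of each year.
Periodic rate r = 0.086 per year.
PV = PMT × [(1 − (1+r)^−n)/r] × (1+r) = 15,621 × [1 − (1+r)^−5] / r × (1+r) = ¥66,676

¥66,676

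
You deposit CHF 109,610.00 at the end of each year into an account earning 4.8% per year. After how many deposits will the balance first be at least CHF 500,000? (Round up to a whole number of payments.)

5 payments

Periodic rate r = 0.048 per year.
Ordinary annuity FV: 500,000 = 109,610 × [((1+r)^n − 1)/r].
(1+r)^n = 1 + 500,000 × r / 109,610, so n = ln(1 + 500,000·r/109,610) / ln(1+r) = 4.22.
Round up to a whole number of payments: n = 5.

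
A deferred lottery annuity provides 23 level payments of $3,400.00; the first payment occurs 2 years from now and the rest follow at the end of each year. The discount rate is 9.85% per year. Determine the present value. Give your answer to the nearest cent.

Ordinary annuity of 23 payments, first payment at period 2.
Periodic rate r = 0.0985 per year.
The ordinary-annuity PV formula values the stream one period before the first payment (period 1); discount that back 1 periods:
PV₀ = 3,400 × [1 − (1+r)^−23] / r × (1+r)^−1 = $27,801.53

$27,801.53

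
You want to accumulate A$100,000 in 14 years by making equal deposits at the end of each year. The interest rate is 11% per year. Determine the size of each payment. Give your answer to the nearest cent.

Level ordinary annuity; solve FV = PMT × [((1+r)^n − 1)/r] for PMT.
Periodic rate r = 0.11 per year.
With n = 14: PMT = 100,000 / ([((1+r)^n − 1)/r]) = A$3,322.82

A$3,322.82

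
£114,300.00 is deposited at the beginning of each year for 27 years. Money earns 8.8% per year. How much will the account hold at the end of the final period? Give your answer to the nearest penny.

£12,364,406.43

This is an annuity due: 27 deposits of £114,300.00 at the beginning of each year.
Periodic rate r = 0.088 per year.
FV = PMT × [((1+r)^n − 1)/r] × (1+r) = 114,300 × [(1+r)^27 − 1] / r × (1+r) = £12,364,406.43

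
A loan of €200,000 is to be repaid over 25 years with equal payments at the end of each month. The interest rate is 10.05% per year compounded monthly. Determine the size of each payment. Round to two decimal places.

€1,824.46

Level ordinary annuity; solve PV = PMT × [(1 − (1+r)^−n)/r] for PMT.
Periodic rate r = 0.1005/12 per month; n is counted in months.
With n = 300: PMT = 200,000 / ([(1 − (1+r)^−n)/r]) = €1,824.46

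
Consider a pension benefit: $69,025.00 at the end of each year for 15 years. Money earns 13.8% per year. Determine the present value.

This is an ordinary annuity: 15 payments of $69,025.00 at the end of each year.
Periodic rate r = 0.138 per year.
PV = PMT × [(1 − (1+r)^−n)/r] = 69,025 × [1 − (1+r)^−15] / r = $428,237.36

$428,237.36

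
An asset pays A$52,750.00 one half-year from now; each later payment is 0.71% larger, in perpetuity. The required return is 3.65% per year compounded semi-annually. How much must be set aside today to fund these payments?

A$4,730,941.70

Periodic rate r = 0.0365/2 per half-year.
Growing perpetuity (Gordon): PV = PMT₁ / (r − g) = 52,750 / (r − 0.0071) = A$4,730,941.70.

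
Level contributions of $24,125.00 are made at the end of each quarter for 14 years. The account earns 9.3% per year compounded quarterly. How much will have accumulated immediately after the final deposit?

$2,720,934.79

This is an ordinary annuity: 56 deposits of $24,125.00 at the end of each quarter.
Periodic rate r = 0.093/4 per quarter; n is counted in quarters.
FV = PMT × [((1+r)^n − 1)/r] = 24,125 × [(1+r)^56 − 1] / r = $2,720,934.79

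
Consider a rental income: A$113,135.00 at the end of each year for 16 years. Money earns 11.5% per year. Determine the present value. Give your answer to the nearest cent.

This is an ordinary annuity: 16 payments of A$113,135.00 at the end of each year.
Periodic rate r = 0.115 per year.
PV = PMT × [(1 − (1+r)^−n)/r] = 113,135 × [1 − (1+r)^−16] / r = A$811,396.90

A$811,396.90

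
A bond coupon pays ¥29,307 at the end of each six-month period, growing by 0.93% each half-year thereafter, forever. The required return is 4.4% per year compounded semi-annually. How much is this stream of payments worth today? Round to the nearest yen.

Periodic rate r = 0.044/2 per half-year.
Growing perpetuity (Gordon): PV = PMT₁ / (r − g) = 29,307 / (r − 0.0093) = ¥2,307,638.

¥2,307,638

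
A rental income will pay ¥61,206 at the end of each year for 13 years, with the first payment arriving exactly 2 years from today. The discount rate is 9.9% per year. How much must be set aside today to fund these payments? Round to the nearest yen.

¥397,661

Ordinary annuity of 13 payments, first payment at period 2.
Periodic rate r = 0.099 per year.
The ordinary-annuity PV formula values the stream one period before the first payment (period 1); discount that back 1 periods:
PV₀ = 61,206 × [1 − (1+r)^−13] / r × (1+r)^−1 = ¥397,661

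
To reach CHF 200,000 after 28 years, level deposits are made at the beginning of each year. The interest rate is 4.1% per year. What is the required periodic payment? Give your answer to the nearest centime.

CHF 3,786.14

Level annuity due; solve FV = PMT × [((1+r)^n − 1)/r] × (1+r) for PMT.
Periodic rate r = 0.041 per year.
With n = 28: PMT = 200,000 / ([((1+r)^n − 1)/r] × (1+r)) = CHF 3,786.14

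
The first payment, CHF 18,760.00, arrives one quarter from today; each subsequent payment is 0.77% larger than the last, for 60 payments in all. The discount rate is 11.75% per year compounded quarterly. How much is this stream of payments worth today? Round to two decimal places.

CHF 624,116.05

Periodic rate r = 0.1175/4 per quarter; n is counted in quarters.
Growing ordinary annuity: PV = PMT₁ × [1 − ((1+g)/(1+r))^n] / (r − g) = 18,760 × [1 − ((1+0.0077)/(1+r))^60] / (r − 0.0077) = CHF 624,116.05.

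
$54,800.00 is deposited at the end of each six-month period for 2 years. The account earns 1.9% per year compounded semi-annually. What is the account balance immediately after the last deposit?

This is an ordinary annuity: 4 deposits of $54,800.00 at the end of each six-month period.
Periodic rate r = 0.019/2 per half-year; n is counted in half-years.
FV = PMT × [((1+r)^n − 1)/r] = 54,800 × [(1+r)^4 − 1] / r = $222,343.43

$222,343.43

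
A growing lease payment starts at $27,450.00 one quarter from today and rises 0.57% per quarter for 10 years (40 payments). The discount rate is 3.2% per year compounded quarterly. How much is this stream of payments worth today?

Periodic rate r = 0.032/4 per quarter; n is counted in quarters.
Growing ordinary annuity: PV = PMT₁ × [1 − ((1+g)/(1+r))^n] / (r − g) = 27,450 × [1 − ((1+0.0057)/(1+r))^40] / (r − 0.0057) = $1,042,190.69.

$1,042,190.69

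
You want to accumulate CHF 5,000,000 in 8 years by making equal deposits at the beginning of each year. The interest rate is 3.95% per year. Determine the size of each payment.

Level annuity due; solve FV = PMT × [((1+r)^n − 1)/r] × (1+r) for PMT.
Periodic rate r = 0.0395 per year.
With n = 8: PMT = 5,000,000 / ([((1+r)^n − 1)/r] × (1+r)) = CHF 522,950.12

CHF 522,950.12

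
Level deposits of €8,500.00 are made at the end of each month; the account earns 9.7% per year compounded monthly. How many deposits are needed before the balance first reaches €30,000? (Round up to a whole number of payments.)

Periodic rate r = 0.097/12 per month; n is counted in months.
Ordinary annuity FV: 30,000 = 8,500 × [((1+r)^n − 1)/r].
(1+r)^n = 1 + 30,000 × r / 8,500, so n = ln(1 + 30,000·r/8,500) / ln(1+r) = 3.49.
Round up to a whole number of payments: n = 4.

4 payments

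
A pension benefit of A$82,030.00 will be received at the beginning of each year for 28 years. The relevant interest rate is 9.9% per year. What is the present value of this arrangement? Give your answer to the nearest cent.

A$845,841.99

This is an annuity due: 28 payments of A$82,030.00 at the beginning of each year.
Periodic rate r = 0.099 per year.
PV = PMT × [(1 − (1+r)^−n)/r] × (1+r) = 82,030 × [1 − (1+r)^−28] / r × (1+r) = A$845,841.99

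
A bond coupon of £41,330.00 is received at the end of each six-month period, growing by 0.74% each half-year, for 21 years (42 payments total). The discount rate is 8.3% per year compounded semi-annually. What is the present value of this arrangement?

Periodic rate r = 0.083/2 per half-year; n is counted in half-years.
Growing ordinary annuity: PV = PMT₁ × [1 − ((1+g)/(1+r))^n] / (r − g) = 41,330 × [1 − ((1+0.0074)/(1+r))^42] / (r − 0.0074) = £912,587.98.

£912,587.98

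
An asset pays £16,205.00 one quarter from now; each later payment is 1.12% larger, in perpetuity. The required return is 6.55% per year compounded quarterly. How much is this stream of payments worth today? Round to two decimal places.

Periodic rate r = 0.0655/4 per quarter.
Growing perpetuity (Gordon): PV = PMT₁ / (r − g) = 16,205 / (r − 0.0112) = £3,131,400.97.

£3,131,400.97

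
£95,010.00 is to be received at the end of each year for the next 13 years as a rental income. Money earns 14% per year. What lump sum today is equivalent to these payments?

£555,082.77

This is an ordinary annuity: 13 payments of £95,010.00 at the end of each year.
Periodic rate r = 0.14 per year.
PV = PMT × [(1 − (1+r)^−n)/r] = 95,010 × [1 − (1+r)^−13] / r = £555,082.77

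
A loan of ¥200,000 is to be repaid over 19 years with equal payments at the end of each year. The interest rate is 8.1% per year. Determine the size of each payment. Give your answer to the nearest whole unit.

Level ordinary annuity; solve PV = PMT × [(1 − (1+r)^−n)/r] for PMT.
Periodic rate r = 0.081 per year.
With n = 19: PMT = 200,000 / ([(1 − (1+r)^−n)/r]) = ¥20,976

¥20,976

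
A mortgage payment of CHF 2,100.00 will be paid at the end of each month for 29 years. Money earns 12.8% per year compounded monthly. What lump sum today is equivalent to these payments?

This is an ordinary annuity: 348 payments of CHF 2,100.00 at the end of each month.
Periodic rate r = 0.128/12 per month; n is counted in months.
PV = PMT × [(1 − (1+r)^−n)/r] = 2,100 × [1 − (1+r)^−348] / r = CHF 191,970.14

CHF 191,970.14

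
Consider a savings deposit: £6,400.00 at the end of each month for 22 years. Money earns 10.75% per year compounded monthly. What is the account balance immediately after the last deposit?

This is an ordinary annuity: 264 deposits of £6,400.00 at the end of each month.
Periodic rate r = 0.1075/12 per month; n is counted in months.
FV = PMT × [((1+r)^n − 1)/r] = 6,400 × [(1+r)^264 − 1] / r = £6,810,224.69

£6,810,224.69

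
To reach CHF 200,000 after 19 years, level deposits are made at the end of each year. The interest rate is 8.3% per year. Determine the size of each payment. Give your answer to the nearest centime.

Level ordinary annuity; solve FV = PMT × [((1+r)^n − 1)/r] for PMT.
Periodic rate r = 0.083 per year.
With n = 19: PMT = 200,000 / ([((1+r)^n − 1)/r]) = CHF 4,677.03

CHF 4,677.03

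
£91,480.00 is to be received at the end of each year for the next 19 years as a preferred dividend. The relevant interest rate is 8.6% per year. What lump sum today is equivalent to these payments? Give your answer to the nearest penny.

£841,870.12

This is an ordinary annuity: 19 payments of £91,480.00 at the end of each year.
Periodic rate r = 0.086 per year.
PV = PMT × [(1 − (1+r)^−n)/r] = 91,480 × [1 − (1+r)^−19] / r = £841,870.12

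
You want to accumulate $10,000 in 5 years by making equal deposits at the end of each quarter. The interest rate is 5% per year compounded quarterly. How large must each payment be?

$443.20

Level ordinary annuity; solve FV = PMT × [((1+r)^n − 1)/r] for PMT.
Periodic rate r = 0.05/4 per quarter; n is counted in quarters.
With n = 20: PMT = 10,000 / ([((1+r)^n − 1)/r]) = $443.20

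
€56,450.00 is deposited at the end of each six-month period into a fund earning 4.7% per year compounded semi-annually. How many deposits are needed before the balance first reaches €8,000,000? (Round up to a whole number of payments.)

Periodic rate r = 0.047/2 per half-year; n is counted in half-years.
Ordinary annuity FV: 8,000,000 = 56,450 × [((1+r)^n − 1)/r].
(1+r)^n = 1 + 8,000,000 × r / 56,450, so n = ln(1 + 8,000,000·r/56,450) / ln(1+r) = 63.10.
Round up to a whole number of payments: n = 64.

64 payments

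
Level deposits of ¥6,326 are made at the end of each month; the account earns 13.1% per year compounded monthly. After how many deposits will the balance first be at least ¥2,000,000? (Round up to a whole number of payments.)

138 payments

Periodic rate r = 0.131/12 per month; n is counted in months.
Ordinary annuity FV: 2,000,000 = 6,326 × [((1+r)^n − 1)/r].
(1+r)^n = 1 + 2,000,000 × r / 6,326, so n = ln(1 + 2,000,000·r/6,326) / ln(1+r) = 137.53.
Round up to a whole number of payments: n = 138.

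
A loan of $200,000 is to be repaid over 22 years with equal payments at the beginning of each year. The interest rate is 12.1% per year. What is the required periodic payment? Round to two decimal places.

$23,491.52

Level annuity due; solve PV = PMT × [(1 − (1+r)^−n)/r] × (1+r) for PMT.
Periodic rate r = 0.121 per year.
With n = 22: PMT = 200,000 / ([(1 − (1+r)^−n)/r] × (1+r)) = $23,491.52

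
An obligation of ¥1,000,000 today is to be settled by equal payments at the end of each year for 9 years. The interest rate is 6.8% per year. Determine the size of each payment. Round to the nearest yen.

Level ordinary annuity; solve PV = PMT × [(1 − (1+r)^−n)/r] for PMT.
Periodic rate r = 0.068 per year.
With n = 9: PMT = 1,000,000 / ([(1 − (1+r)^−n)/r]) = ¥152,183

¥152,183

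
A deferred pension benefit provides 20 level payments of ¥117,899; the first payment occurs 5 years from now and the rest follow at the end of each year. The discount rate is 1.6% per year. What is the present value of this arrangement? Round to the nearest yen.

Ordinary annuity of 20 payments, first payment at period 5.
Periodic rate r = 0.016 per year.
The ordinary-annuity PV formula values the stream one period before the first payment (period 4); discount that back 4 periods:
PV₀ = 117,899 × [1 − (1+r)^−20] / r × (1+r)^−4 = ¥1,881,044

¥1,881,044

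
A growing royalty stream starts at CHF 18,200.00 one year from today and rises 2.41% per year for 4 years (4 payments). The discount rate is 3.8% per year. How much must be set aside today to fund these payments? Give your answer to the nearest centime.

CHF 68,738.63

Periodic rate r = 0.038 per year.
Growing ordinary annuity: PV = PMT₁ × [1 − ((1+g)/(1+r))^n] / (r − g) = 18,200 × [1 − ((1+0.0241)/(1+r))^4] / (r − 0.0241) = CHF 68,738.63.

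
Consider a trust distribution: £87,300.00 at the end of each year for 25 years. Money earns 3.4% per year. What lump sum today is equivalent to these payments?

This is an ordinary annuity: 25 payments of £87,300.00 at the end of each year.
Periodic rate r = 0.034 per year.
PV = PMT × [(1 − (1+r)^−n)/r] = 87,300 × [1 − (1+r)^−25] / r = £1,454,578.65

£1,454,578.65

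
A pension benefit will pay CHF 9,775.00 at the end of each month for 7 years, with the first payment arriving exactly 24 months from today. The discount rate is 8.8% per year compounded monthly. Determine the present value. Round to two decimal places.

Ordinary annuity of 84 payments, first payment at period 24.
Periodic rate r = 0.088/12 per month; n is counted in months.
The ordinary-annuity PV formula values the stream one period before the first payment (period 23); discount that back 23 periods:
PV₀ = 9,775 × [1 − (1+r)^−84] / r × (1+r)^−23 = CHF 516,827.17

CHF 516,827.17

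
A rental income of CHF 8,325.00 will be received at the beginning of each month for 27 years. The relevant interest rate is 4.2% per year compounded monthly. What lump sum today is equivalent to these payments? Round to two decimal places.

This is an annuity due: 324 payments of CHF 8,325.00 at the beginning of each month.
Periodic rate r = 0.042/12 per month; n is counted in months.
PV = PMT × [(1 − (1+r)^−n)/r] × (1+r) = 8,325 × [1 − (1+r)^−324] / r × (1+r) = CHF 1,617,405.54

CHF 1,617,405.54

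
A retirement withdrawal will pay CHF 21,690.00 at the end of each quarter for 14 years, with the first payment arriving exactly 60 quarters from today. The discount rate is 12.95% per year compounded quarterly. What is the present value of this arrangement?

Ordinary annuity of 56 payments, first payment at period 60.
Periodic rate r = 0.1295/4 per quarter; n is counted in quarters.
The ordinary-annuity PV formula values the stream one period before the first payment (period 59); discount that back 59 periods:
PV₀ = 21,690 × [1 − (1+r)^−56] / r × (1+r)^−59 = CHF 85,075.37

CHF 85,075.37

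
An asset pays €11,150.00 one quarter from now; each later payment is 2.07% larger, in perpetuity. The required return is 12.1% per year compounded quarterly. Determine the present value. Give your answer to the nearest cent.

€1,167,539.27

Periodic rate r = 0.121/4 per quarter.
Growing perpetuity (Gordon): PV = PMT₁ / (r − g) = 11,150 / (r − 0.0207) = €1,167,539.27.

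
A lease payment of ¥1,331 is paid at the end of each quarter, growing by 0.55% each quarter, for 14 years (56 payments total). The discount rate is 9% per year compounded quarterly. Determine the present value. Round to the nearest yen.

Periodic rate r = 0.09/4 per quarter; n is counted in quarters.
Growing ordinary annuity: PV = PMT₁ × [1 − ((1+g)/(1+r))^n] / (r − g) = 1,331 × [1 − ((1+0.0055)/(1+r))^56] / (r − 0.0055) = ¥47,676.

¥47,676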